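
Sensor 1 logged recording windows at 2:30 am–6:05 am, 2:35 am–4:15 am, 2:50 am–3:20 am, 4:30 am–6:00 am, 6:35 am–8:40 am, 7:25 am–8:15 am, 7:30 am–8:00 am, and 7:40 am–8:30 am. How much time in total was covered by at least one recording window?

Merged: 2:30 am–6:05 am, 6:35 am–8:40 am.
Lengths: 3 h 35 min + 2 h 5 min = 5 h 40 min.

5 h 40 min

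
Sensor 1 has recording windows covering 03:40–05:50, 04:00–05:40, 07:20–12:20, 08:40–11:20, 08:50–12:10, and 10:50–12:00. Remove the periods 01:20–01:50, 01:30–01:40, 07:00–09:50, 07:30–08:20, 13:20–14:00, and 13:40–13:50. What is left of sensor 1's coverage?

03:40–05:50, 09:50–12:20

A, merged: 03:40–05:50, 07:20–12:20.
B, merged: 01:20–01:50, 07:00–09:50, 13:20–14:00.
03:40–05:50: nothing removed.
07:20–12:20 \ B = 09:50–12:20.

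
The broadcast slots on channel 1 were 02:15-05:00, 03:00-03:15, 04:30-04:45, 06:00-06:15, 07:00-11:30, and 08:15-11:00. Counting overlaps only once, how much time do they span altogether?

7 h 30 min

Merged: 02:15–05:00, 06:00–06:15, 07:00–11:30.
Lengths: 2 h 45 min + 15 min + 4 h 30 min = 7 h 30 min.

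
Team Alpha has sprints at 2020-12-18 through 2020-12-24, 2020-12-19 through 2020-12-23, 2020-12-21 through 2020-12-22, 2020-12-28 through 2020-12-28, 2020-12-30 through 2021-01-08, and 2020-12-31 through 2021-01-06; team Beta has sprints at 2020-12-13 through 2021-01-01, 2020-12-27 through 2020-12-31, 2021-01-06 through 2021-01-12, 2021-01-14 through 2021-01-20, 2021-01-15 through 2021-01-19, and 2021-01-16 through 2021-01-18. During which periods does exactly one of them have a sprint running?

2020-12-13 through 2020-12-17, 2020-12-25 through 2020-12-27, 2020-12-29 through 2020-12-29, 2021-01-02 through 2021-01-05, 2021-01-09 through 2021-01-12, 2021-01-14 through 2021-01-20

A, merged: 2020-12-18 through 2020-12-24, 2020-12-28 through 2020-12-28, 2020-12-30 through 2021-01-08.
B, merged: 2020-12-13 through 2021-01-01, 2021-01-06 through 2021-01-12, 2021-01-14 through 2021-01-20.
Only in the first: 2021-01-02 through 2021-01-05.
Only in the second: 2020-12-13 through 2020-12-17, 2020-12-25 through 2020-12-27, 2020-12-29 through 2020-12-29, 2021-01-09 through 2021-01-12, 2021-01-14 through 2021-01-20.
Together these are the periods covered by exactly one.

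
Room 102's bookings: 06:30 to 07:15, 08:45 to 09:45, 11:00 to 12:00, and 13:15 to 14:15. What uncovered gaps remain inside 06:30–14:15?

After merging, the occupied span is 06:30–07:15, 08:45–09:45, 11:00–12:00, 13:15–14:15.
Uncovered inside 06:30–14:15: 07:15–08:45, 09:45–11:00, 12:00–13:15.

07:15–08:45, 09:45–11:00, 12:00–13:15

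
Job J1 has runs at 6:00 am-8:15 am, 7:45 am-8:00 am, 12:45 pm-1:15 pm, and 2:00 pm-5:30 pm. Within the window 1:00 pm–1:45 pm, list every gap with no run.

1:15 pm–1:45 pm

After merging, the occupied span is 6:00 am–8:15 am, 12:45 pm–1:15 pm, 2:00 pm–5:30 pm.
Uncovered inside 1:00 pm–1:45 pm: 1:15 pm–1:45 pm.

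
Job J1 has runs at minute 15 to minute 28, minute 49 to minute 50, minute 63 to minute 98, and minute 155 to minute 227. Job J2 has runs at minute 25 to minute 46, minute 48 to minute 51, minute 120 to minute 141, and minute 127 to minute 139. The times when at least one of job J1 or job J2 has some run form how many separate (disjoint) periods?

5

Second set merges to minute 25 to minute 46, minute 48 to minute 51, minute 120 to minute 141.
A ∪ B = minute 15 to minute 46, minute 48 to minute 51, minute 63 to minute 98, minute 120 to minute 141, minute 155 to minute 227.
That is 5 disjoint pieces.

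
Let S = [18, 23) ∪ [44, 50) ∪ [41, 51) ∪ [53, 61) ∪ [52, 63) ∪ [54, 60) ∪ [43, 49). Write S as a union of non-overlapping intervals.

[18, 23) ∪ [41, 51) ∪ [52, 63)

Sort by start: [18, 23), [41, 51), [43, 49), [44, 50), [52, 63), [53, 61), [54, 60).
[41, 51) is disjoint → start new block.
[43, 49) overlaps/touches [41, 51) → extend to [41, 51).
[44, 50) overlaps/touches [41, 51) → extend to [41, 51).
[52, 63) is disjoint → start new block.
[53, 61) overlaps/touches [52, 63) → extend to [52, 63).
[54, 60) overlaps/touches [52, 63) → extend to [52, 63).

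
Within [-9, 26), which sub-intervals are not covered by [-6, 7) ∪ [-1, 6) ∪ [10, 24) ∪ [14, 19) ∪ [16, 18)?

[-9, -6) ∪ [7, 10) ∪ [24, 26)

The merged coverage is [-6, 7), [10, 24).
Uncovered inside [-9, 26): [-9, -6), [7, 10), [24, 26).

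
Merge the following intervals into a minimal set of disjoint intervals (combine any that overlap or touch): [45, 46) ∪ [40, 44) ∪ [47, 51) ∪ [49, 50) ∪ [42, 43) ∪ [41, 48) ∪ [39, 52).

[39, 52)

Sort by start: [39, 52), [40, 44), [41, 48), [42, 43), [45, 46), [47, 51), [49, 50).
[40, 44) overlaps/touches [39, 52) → extend to [39, 52).
[41, 48) overlaps/touches [39, 52) → extend to [39, 52).
[42, 43) overlaps/touches [39, 52) → extend to [39, 52).
[45, 46) overlaps/touches [39, 52) → extend to [39, 52).
[47, 51) overlaps/touches [39, 52) → extend to [39, 52).
[49, 50) overlaps/touches [39, 52) → extend to [39, 52).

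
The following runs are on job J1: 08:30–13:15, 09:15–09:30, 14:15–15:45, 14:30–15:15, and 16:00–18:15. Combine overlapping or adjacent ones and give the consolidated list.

09:15-09:30 overlaps/touches 08:30-13:15 → extend to 08:30-13:15.
14:15-15:45 is disjoint → start new block.
14:30-15:15 overlaps/touches 14:15-15:45 → extend to 14:15-15:45.
16:00-18:15 is disjoint → start new block.

08:30-13:15, 14:15-15:45, 16:00-18:15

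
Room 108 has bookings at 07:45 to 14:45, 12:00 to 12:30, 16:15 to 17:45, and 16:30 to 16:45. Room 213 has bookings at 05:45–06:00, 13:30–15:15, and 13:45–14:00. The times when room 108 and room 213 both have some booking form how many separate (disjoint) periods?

A, merged: 07:45–14:45, 16:15–17:45.
B, merged: 05:45–06:00, 13:30–15:15.
A ∩ B = 13:30–14:45.
That is 1 disjoint piece.

1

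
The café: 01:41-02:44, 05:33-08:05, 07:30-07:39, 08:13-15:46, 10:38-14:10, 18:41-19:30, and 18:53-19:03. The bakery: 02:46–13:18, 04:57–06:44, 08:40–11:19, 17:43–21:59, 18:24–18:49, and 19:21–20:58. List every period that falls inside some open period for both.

05:33–08:05, 08:13–13:18, 18:41–19:30

Merge the first list: 01:41–02:44, 05:33–08:05, 08:13–15:46, 18:41–19:30.
Merge the second list: 02:46–13:18, 17:43–21:59.
01:41–02:44 meets no B interval.
05:33–08:05 ∩ B → 05:33–08:05.
08:13–15:46 ∩ B → 08:13–13:18.
18:41–19:30 ∩ B → 18:41–19:30.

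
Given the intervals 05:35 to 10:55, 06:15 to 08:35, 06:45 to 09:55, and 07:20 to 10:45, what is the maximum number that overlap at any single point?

Walk the sorted start/end points keeping a running depth.
The depth first hits 4 at 07:20.

4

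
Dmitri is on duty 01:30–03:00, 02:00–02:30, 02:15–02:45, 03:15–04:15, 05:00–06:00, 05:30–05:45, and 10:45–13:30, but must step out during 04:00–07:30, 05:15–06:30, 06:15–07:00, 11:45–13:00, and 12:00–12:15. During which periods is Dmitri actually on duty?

01:30–03:00, 03:15–04:00, 10:45–11:45, 13:00–13:30

First set merges to 01:30–03:00, 03:15–04:15, 05:00–06:00, 10:45–13:30.
Second set merges to 04:00–07:30, 11:45–13:00.
01:30–03:00: no B overlap → unchanged.
03:15–04:15 minus B → 03:15–04:00.
05:00–06:00: fully covered by B → removed.
10:45–13:30 minus B → 10:45–11:45, 13:00–13:30.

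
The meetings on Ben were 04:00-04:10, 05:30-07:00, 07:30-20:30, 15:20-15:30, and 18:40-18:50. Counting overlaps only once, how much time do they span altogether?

Merged: 04:00-04:10, 05:30-07:00, 07:30-20:30.
Lengths: 10 min + 1 h 30 min + 13 h = 14 h 40 min.

14 h 40 min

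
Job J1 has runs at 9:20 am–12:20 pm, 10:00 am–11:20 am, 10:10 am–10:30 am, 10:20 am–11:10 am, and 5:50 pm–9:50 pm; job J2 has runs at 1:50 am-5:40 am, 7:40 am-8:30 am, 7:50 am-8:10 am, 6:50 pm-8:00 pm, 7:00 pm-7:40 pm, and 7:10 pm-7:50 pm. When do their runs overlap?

6:50 pm-8:00 pm

First set merges to 9:20 am-12:20 pm, 5:50 pm-9:50 pm.
Second set merges to 1:50 am-5:40 am, 7:40 am-8:30 am, 6:50 pm-8:00 pm.
9:20 am-12:20 pm falls entirely outside B.
5:50 pm-9:50 pm overlaps B on 6:50 pm-8:00 pm.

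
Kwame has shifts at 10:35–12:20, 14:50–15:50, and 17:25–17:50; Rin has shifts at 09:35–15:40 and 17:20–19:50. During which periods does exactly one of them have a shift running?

09:35–10:35, 12:20–14:50, 15:40–15:50, 17:20–17:25, 17:50–19:50

Only in the first: 15:40–15:50.
Only in the second: 09:35–10:35, 12:20–14:50, 17:20–17:25, 17:50–19:50.
Together these are the periods covered by exactly one.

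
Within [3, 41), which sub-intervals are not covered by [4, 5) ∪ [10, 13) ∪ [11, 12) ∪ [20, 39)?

[3, 4) ∪ [5, 10) ∪ [13, 20) ∪ [39, 41)

After merging, the occupied span is [4, 5), [10, 13), [20, 39).
Gaps within [3, 41): [3, 4), [5, 10), [13, 20), [39, 41).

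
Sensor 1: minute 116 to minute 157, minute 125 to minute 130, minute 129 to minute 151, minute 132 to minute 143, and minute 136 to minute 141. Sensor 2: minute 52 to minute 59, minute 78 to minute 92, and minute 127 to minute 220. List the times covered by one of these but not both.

minute 52 to minute 59, minute 78 to minute 92, minute 116 to minute 127, minute 157 to minute 220

First set merges to minute 116 to minute 157.
A \ B = minute 116 to minute 127.
B \ A = minute 52 to minute 59, minute 78 to minute 92, minute 157 to minute 220.
Union of the two gives the symmetric difference.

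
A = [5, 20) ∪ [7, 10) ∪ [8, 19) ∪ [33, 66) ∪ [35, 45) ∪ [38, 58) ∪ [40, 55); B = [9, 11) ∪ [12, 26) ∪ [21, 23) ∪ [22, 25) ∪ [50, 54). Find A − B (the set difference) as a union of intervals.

Merge the first list: [5, 20), [33, 66).
Merge the second list: [9, 11), [12, 26), [50, 54).
[5, 20) minus B → [5, 9), [11, 12).
[33, 66) minus B → [33, 50), [54, 66).

[5, 9) ∪ [11, 12) ∪ [33, 50) ∪ [54, 66)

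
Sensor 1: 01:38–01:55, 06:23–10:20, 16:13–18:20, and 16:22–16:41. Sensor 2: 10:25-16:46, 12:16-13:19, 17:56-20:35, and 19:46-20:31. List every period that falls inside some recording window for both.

16:13–16:46, 17:56–18:20

First set merges to 01:38–01:55, 06:23–10:20, 16:13–18:20.
Second set merges to 10:25–16:46, 17:56–20:35.
01:38–01:55 falls entirely outside B.
06:23–10:20 falls entirely outside B.
16:13–18:20 overlaps B on 16:13–16:46, 17:56–18:20.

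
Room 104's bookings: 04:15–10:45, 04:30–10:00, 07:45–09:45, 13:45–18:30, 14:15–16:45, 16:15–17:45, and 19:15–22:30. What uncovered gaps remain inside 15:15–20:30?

After merging, the occupied span is 04:15–10:45, 13:45–18:30, 19:15–22:30.
Complement within 15:15–20:30: 18:30–19:15.

18:30–19:15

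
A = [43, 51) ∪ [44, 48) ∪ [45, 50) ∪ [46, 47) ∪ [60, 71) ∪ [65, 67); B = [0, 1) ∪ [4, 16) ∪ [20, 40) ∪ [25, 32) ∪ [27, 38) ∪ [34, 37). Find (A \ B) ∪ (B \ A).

First set merges to [43, 51), [60, 71).
Second set merges to [0, 1), [4, 16), [20, 40).
A but not B: [43, 51), [60, 71).
B but not A: [0, 1), [4, 16), [20, 40).
Combining gives A △ B.

[0, 1) ∪ [4, 16) ∪ [20, 40) ∪ [43, 51) ∪ [60, 71)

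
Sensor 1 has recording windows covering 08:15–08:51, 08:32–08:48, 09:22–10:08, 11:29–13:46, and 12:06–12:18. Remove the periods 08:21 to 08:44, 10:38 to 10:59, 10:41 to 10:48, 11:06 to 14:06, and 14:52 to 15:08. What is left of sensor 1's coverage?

Merge the first list: 08:15–08:51, 09:22–10:08, 11:29–13:46.
Merge the second list: 08:21–08:44, 10:38–10:59, 11:06–14:06, 14:52–15:08.
08:15–08:51 with B removed leaves 08:15–08:21, 08:44–08:51.
09:22–10:08 is untouched.
11:29–13:46 lies entirely inside B → drops out.

08:15–08:21, 08:44–08:51, 09:22–10:08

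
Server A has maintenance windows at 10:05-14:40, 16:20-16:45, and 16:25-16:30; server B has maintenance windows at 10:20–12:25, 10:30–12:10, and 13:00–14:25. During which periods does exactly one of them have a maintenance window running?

10:05–10:20, 12:25–13:00, 14:25–14:40, 16:20–16:45

Merge the first list: 10:05–14:40, 16:20–16:45.
Merge the second list: 10:20–12:25, 13:00–14:25.
A \ B = 10:05–10:20, 12:25–13:00, 14:25–14:40, 16:20–16:45.
B \ A = none.
Union of the two gives the symmetric difference.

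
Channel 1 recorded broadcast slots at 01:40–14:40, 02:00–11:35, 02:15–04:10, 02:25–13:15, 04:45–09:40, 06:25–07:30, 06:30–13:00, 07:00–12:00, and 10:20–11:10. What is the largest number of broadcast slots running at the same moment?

7

Sweep endpoints in order; track running count of active intervals.
Peak of 7 reached at 07:00.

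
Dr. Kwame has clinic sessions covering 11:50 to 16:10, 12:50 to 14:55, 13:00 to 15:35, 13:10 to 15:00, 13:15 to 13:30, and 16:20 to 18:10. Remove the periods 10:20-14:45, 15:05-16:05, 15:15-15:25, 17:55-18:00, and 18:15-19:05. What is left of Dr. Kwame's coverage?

14:45–15:05, 16:05–16:10, 16:20–17:55, 18:00–18:10

A, merged: 11:50–16:10, 16:20–18:10.
B, merged: 10:20–14:45, 15:05–16:05, 17:55–18:00, 18:15–19:05.
11:50–16:10 with B removed leaves 14:45–15:05, 16:05–16:10.
16:20–18:10 with B removed leaves 16:20–17:55, 18:00–18:10.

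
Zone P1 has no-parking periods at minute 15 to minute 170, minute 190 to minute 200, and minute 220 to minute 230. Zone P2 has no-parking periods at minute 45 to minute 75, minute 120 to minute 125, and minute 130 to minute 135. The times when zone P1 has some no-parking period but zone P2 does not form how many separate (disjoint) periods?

A \ B = minute 15 to minute 45, minute 75 to minute 120, minute 125 to minute 130, minute 135 to minute 170, minute 190 to minute 200, minute 220 to minute 230.
That is 6 disjoint pieces.

6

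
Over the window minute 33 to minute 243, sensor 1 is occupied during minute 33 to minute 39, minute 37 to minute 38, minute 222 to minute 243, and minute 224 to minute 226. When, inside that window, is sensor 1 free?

Covered (merged): minute 33 to minute 39, minute 222 to minute 243.
Uncovered inside minute 33 to minute 243: minute 39 to minute 222.

minute 39 to minute 222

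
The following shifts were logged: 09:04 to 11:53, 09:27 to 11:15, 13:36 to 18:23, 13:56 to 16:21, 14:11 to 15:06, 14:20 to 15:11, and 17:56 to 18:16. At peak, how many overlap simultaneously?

Walk the sorted start/end points keeping a running depth.
The depth first hits 4 at 14:20.

4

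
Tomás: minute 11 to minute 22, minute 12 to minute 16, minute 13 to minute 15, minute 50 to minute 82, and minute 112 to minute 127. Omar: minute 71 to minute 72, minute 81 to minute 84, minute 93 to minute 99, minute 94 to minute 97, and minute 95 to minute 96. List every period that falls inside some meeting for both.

minute 71 to minute 72, minute 81 to minute 82

First set merges to minute 11 to minute 22, minute 50 to minute 82, minute 112 to minute 127.
Second set merges to minute 71 to minute 72, minute 81 to minute 84, minute 93 to minute 99.
minute 11 to minute 22: no overlap with the second set.
minute 50 to minute 82 meets the second set on minute 71 to minute 72, minute 81 to minute 82.
minute 112 to minute 127: no overlap with the second set.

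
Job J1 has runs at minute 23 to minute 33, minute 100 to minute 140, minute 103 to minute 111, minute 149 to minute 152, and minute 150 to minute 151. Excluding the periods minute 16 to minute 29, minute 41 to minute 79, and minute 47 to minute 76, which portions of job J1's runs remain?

A, merged: minute 23 to minute 33, minute 100 to minute 140, minute 149 to minute 152.
B, merged: minute 16 to minute 29, minute 41 to minute 79.
minute 23 to minute 33 with B removed leaves minute 29 to minute 33.
minute 100 to minute 140 is untouched.
minute 149 to minute 152 is untouched.

minute 29 to minute 33, minute 100 to minute 140, minute 149 to minute 152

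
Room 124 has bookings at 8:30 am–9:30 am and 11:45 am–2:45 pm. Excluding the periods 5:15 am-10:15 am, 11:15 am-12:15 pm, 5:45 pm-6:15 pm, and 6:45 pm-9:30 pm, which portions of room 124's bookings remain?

8:30 am–9:30 am: entirely removed.
11:45 am–2:45 pm \ B = 12:15 pm–2:45 pm.

12:15 pm–2:45 pm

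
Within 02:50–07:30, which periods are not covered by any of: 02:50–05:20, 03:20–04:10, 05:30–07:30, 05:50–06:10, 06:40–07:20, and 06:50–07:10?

05:20–05:30

Covered (merged): 02:50–05:20, 05:30–07:30.
Complement within 02:50–07:30: 05:20–05:30.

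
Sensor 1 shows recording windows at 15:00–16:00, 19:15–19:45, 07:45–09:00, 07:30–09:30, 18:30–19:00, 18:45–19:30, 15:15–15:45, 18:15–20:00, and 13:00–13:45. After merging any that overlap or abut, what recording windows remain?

07:30–09:30, 13:00–13:45, 15:00–16:00, 18:15–20:00

Sort by start: 07:30–09:30, 07:45–09:00, 13:00–13:45, 15:00–16:00, 15:15–15:45, 18:15–20:00, 18:30–19:00, 18:45–19:30, 19:15–19:45.
07:45–09:00 overlaps/touches 07:30–09:30 → extend to 07:30–09:30.
13:00–13:45 is disjoint → start new block.
15:00–16:00 is disjoint → start new block.
15:15–15:45 overlaps/touches 15:00–16:00 → extend to 15:00–16:00.
18:15–20:00 is disjoint → start new block.
18:30–19:00 overlaps/touches 18:15–20:00 → extend to 18:15–20:00.
18:45–19:30 overlaps/touches 18:15–20:00 → extend to 18:15–20:00.
19:15–19:45 overlaps/touches 18:15–20:00 → extend to 18:15–20:00.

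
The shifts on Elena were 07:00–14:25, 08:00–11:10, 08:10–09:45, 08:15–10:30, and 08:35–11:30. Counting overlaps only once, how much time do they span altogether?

Merged: 07:00-14:25.
Length: 7 h 25 min.

7 h 25 min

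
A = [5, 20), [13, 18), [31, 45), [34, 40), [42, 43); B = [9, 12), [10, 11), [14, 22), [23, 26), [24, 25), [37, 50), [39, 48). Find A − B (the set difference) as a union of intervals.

A, merged: [5, 20), [31, 45).
B, merged: [9, 12), [14, 22), [23, 26), [37, 50).
[5, 20) \ B = [5, 9), [12, 14).
[31, 45) \ B = [31, 37).

[5, 9) ∪ [12, 14) ∪ [31, 37)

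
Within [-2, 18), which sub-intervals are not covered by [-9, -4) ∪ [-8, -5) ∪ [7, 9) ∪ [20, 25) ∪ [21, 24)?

[-2, 7) ∪ [9, 18)

After merging, the occupied span is [-9, -4), [7, 9), [20, 25).
Uncovered inside [-2, 18): [-2, 7), [9, 18).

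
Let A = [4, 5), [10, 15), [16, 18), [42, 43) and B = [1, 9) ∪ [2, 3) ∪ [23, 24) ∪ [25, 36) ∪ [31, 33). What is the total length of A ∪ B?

Second set merges to [1, 9), [23, 24), [25, 36).
A ∪ B = [1, 9), [10, 15), [16, 18), [23, 24), [25, 36), [42, 43).
Total: 8 + 5 + 2 + 1 + 11 + 1 = 28.

28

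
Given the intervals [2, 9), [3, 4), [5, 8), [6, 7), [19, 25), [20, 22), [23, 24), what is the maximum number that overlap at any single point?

Walk the sorted start/end points keeping a running depth.
The depth first hits 3 at 6.

3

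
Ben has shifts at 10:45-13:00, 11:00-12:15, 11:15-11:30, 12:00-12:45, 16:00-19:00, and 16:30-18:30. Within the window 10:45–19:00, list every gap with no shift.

13:00–16:00

After merging, the occupied span is 10:45–13:00, 16:00–19:00.
Complement within 10:45–19:00: 13:00–16:00.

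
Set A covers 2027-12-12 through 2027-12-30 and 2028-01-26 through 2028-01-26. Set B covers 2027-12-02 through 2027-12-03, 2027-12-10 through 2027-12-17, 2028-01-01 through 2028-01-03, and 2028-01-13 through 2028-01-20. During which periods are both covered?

2027-12-12 through 2027-12-30 ∩ B → 2027-12-12 through 2027-12-17.
2028-01-26 through 2028-01-26 meets no B interval.

2027-12-12 through 2027-12-17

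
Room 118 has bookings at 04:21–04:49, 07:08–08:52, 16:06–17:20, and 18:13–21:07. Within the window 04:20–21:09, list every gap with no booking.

Covered (merged): 04:21-04:49, 07:08-08:52, 16:06-17:20, 18:13-21:07.
Uncovered inside 04:20-21:09: 04:20-04:21, 04:49-07:08, 08:52-16:06, 17:20-18:13, 21:07-21:09.

04:20-04:21, 04:49-07:08, 08:52-16:06, 17:20-18:13, 21:07-21:09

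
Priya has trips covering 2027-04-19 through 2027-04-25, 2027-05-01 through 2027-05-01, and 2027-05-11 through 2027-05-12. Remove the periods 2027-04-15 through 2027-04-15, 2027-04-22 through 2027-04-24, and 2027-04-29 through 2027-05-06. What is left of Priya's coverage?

2027-04-19 through 2027-04-25 minus B → 2027-04-19 through 2027-04-21, 2027-04-25 through 2027-04-25.
2027-05-01 through 2027-05-01: fully covered by B → removed.
2027-05-11 through 2027-05-12: no B overlap → unchanged.

2027-04-19 through 2027-04-21, 2027-04-25 through 2027-04-25, 2027-05-11 through 2027-05-12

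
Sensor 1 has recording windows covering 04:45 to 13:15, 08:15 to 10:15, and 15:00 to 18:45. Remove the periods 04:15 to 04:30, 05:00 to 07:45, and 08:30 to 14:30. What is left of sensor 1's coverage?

04:45-05:00, 07:45-08:30, 15:00-18:45

A, merged: 04:45-13:15, 15:00-18:45.
04:45-13:15 with B removed leaves 04:45-05:00, 07:45-08:30.
15:00-18:45 is untouched.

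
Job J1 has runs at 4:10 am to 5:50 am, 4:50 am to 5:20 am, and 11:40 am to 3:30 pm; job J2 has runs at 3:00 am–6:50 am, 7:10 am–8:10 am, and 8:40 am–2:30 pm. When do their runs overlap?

A, merged: 4:10 am–5:50 am, 11:40 am–3:30 pm.
4:10 am–5:50 am meets the second set on 4:10 am–5:50 am.
11:40 am–3:30 pm meets the second set on 11:40 am–2:30 pm.

4:10 am–5:50 am, 11:40 am–2:30 pm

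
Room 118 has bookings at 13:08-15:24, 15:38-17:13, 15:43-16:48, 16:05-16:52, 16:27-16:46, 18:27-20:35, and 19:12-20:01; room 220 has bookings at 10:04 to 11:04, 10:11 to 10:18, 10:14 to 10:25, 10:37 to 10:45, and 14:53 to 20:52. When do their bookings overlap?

14:53-15:24, 15:38-17:13, 18:27-20:35

A, merged: 13:08-15:24, 15:38-17:13, 18:27-20:35.
B, merged: 10:04-11:04, 14:53-20:52.
13:08-15:24 overlaps B on 14:53-15:24.
15:38-17:13 overlaps B on 15:38-17:13.
18:27-20:35 overlaps B on 18:27-20:35.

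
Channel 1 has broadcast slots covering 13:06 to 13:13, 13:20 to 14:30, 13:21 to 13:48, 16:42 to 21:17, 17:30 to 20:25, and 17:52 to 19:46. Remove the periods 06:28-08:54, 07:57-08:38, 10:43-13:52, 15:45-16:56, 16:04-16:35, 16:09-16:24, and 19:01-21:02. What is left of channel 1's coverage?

A, merged: 13:06-13:13, 13:20-14:30, 16:42-21:17.
B, merged: 06:28-08:54, 10:43-13:52, 15:45-16:56, 19:01-21:02.
13:06-13:13: fully covered by B → removed.
13:20-14:30 minus B → 13:52-14:30.
16:42-21:17 minus B → 16:56-19:01, 21:02-21:17.

13:52-14:30, 16:56-19:01, 21:02-21:17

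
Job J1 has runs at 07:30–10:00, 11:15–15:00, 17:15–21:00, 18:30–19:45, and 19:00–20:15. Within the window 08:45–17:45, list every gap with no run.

10:00–11:15, 15:00–17:15

After merging, the occupied span is 07:30–10:00, 11:15–15:00, 17:15–21:00.
Complement within 08:45–17:45: 10:00–11:15, 15:00–17:15.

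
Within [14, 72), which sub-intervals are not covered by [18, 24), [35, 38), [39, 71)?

[14, 18) ∪ [24, 35) ∪ [38, 39) ∪ [71, 72)

After merging, the occupied span is [18, 24), [35, 38), [39, 71).
Complement within [14, 72): [14, 18), [24, 35), [38, 39), [71, 72).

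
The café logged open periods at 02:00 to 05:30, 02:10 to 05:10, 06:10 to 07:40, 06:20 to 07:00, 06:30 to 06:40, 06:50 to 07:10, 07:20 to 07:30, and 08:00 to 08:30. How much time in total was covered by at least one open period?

5 h 30 min

Merged: 02:00–05:30, 06:10–07:40, 08:00–08:30.
Lengths: 3 h 30 min + 1 h 30 min + 30 min = 5 h 30 min.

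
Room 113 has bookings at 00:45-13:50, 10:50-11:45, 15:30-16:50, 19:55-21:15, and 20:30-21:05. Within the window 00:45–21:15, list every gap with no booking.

The merged coverage is 00:45–13:50, 15:30–16:50, 19:55–21:15.
Uncovered inside 00:45–21:15: 13:50–15:30, 16:50–19:55.

13:50–15:30, 16:50–19:55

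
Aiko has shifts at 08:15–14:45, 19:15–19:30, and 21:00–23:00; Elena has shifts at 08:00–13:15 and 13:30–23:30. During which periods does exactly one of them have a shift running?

08:00–08:15, 13:15–13:30, 14:45–19:15, 19:30–21:00, 23:00–23:30

A but not B: 13:15–13:30.
B but not A: 08:00–08:15, 14:45–19:15, 19:30–21:00, 23:00–23:30.
Combining gives A △ B.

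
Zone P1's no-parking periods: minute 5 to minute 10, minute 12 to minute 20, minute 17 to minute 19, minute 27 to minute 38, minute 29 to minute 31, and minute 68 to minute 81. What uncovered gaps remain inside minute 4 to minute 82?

After merging, the occupied span is minute 5 to minute 10, minute 12 to minute 20, minute 27 to minute 38, minute 68 to minute 81.
Gaps within minute 4 to minute 82: minute 4 to minute 5, minute 10 to minute 12, minute 20 to minute 27, minute 38 to minute 68, minute 81 to minute 82.

minute 4 to minute 5, minute 10 to minute 12, minute 20 to minute 27, minute 38 to minute 68, minute 81 to minute 82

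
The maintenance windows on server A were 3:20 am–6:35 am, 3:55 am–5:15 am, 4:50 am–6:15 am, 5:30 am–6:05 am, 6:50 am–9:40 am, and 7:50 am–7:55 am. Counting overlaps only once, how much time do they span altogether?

6 h 5 min

Merged: 3:20 am–6:35 am, 6:50 am–9:40 am.
Lengths: 3 h 15 min + 2 h 50 min = 6 h 5 min.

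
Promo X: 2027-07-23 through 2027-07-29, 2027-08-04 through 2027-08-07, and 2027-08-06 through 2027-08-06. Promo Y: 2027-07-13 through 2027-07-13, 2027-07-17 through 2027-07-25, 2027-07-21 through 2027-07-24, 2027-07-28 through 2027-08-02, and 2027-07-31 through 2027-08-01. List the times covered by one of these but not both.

A, merged: 2027-07-23 through 2027-07-29, 2027-08-04 through 2027-08-07.
B, merged: 2027-07-13 through 2027-07-13, 2027-07-17 through 2027-07-25, 2027-07-28 through 2027-08-02.
A \ B = 2027-07-26 through 2027-07-27, 2027-08-04 through 2027-08-07.
B \ A = 2027-07-13 through 2027-07-13, 2027-07-17 through 2027-07-22, 2027-07-30 through 2027-08-02.
Union of the two gives the symmetric difference.

2027-07-13 through 2027-07-13, 2027-07-17 through 2027-07-22, 2027-07-26 through 2027-07-27, 2027-07-30 through 2027-08-02, 2027-08-04 through 2027-08-07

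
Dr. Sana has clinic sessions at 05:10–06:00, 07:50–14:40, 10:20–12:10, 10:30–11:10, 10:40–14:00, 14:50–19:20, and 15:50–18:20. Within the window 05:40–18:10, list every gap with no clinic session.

After merging, the occupied span is 05:10–06:00, 07:50–14:40, 14:50–19:20.
Gaps within 05:40–18:10: 06:00–07:50, 14:40–14:50.

06:00–07:50, 14:40–14:50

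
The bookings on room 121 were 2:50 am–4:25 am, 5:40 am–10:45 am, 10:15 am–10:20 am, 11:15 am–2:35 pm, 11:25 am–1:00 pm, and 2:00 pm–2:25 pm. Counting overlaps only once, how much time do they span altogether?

10 h

Merged: 2:50 am–4:25 am, 5:40 am–10:45 am, 11:15 am–2:35 pm.
Lengths: 1 h 35 min + 5 h 5 min + 3 h 20 min = 10 h.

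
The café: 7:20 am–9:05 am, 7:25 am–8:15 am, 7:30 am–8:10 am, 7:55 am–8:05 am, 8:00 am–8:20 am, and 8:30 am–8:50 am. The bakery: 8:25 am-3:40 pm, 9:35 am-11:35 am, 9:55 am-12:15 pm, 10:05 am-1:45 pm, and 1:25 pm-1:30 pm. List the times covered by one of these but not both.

Merge the first list: 7:20 am–9:05 am.
Merge the second list: 8:25 am–3:40 pm.
A \ B = 7:20 am–8:25 am.
B \ A = 9:05 am–3:40 pm.
Union of the two gives the symmetric difference.

7:20 am–8:25 am, 9:05 am–3:40 pm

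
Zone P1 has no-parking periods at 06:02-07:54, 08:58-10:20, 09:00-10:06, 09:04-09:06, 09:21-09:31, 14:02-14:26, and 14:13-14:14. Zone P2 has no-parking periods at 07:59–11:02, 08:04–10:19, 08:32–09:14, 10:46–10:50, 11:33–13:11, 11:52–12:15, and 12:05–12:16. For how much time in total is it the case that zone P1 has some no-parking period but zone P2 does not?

A, merged: 06:02–07:54, 08:58–10:20, 14:02–14:26.
B, merged: 07:59–11:02, 11:33–13:11.
A \ B = 06:02–07:54, 14:02–14:26.
Total: 1 h 52 min + 24 min = 2 h 16 min.

2 h 16 min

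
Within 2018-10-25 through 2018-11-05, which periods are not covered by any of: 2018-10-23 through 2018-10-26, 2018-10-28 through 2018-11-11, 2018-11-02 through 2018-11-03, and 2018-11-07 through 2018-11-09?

2018-10-27 through 2018-10-27

Covered (merged): 2018-10-23 through 2018-10-26, 2018-10-28 through 2018-11-11.
Uncovered inside 2018-10-25 through 2018-11-05: 2018-10-27 through 2018-10-27.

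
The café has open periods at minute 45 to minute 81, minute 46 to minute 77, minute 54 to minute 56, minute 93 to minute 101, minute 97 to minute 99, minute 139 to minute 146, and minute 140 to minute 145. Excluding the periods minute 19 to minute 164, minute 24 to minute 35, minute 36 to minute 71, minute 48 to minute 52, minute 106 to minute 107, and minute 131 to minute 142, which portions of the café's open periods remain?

A, merged: minute 45 to minute 81, minute 93 to minute 101, minute 139 to minute 146.
B, merged: minute 19 to minute 164.
minute 45 to minute 81: entirely removed.
minute 93 to minute 101: entirely removed.
minute 139 to minute 146: entirely removed.

none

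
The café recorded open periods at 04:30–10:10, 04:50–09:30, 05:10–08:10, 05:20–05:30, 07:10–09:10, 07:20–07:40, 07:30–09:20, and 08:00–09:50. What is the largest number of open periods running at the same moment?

6

Sweep endpoints in order; track running count of active intervals.
Peak of 6 reached at 07:30.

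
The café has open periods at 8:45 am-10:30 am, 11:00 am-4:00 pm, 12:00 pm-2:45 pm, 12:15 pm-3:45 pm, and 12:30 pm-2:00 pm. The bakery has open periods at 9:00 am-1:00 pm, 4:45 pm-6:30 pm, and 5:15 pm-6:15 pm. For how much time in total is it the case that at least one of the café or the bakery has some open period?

Merge the first list: 8:45 am–10:30 am, 11:00 am–4:00 pm.
Merge the second list: 9:00 am–1:00 pm, 4:45 pm–6:30 pm.
A ∪ B = 8:45 am–4:00 pm, 4:45 pm–6:30 pm.
Total: 7 h 15 min + 1 h 45 min = 9 h.

9 h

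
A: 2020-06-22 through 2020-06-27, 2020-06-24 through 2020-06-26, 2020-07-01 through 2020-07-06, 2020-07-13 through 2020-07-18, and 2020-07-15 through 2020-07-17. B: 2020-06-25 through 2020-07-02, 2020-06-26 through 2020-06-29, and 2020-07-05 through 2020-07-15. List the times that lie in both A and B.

2020-06-25 through 2020-06-27, 2020-07-01 through 2020-07-02, 2020-07-05 through 2020-07-06, 2020-07-13 through 2020-07-15

A, merged: 2020-06-22 through 2020-06-27, 2020-07-01 through 2020-07-06, 2020-07-13 through 2020-07-18.
B, merged: 2020-06-25 through 2020-07-02, 2020-07-05 through 2020-07-15.
2020-06-22 through 2020-06-27 ∩ B → 2020-06-25 through 2020-06-27.
2020-07-01 through 2020-07-06 ∩ B → 2020-07-01 through 2020-07-02, 2020-07-05 through 2020-07-06.
2020-07-13 through 2020-07-18 ∩ B → 2020-07-13 through 2020-07-15.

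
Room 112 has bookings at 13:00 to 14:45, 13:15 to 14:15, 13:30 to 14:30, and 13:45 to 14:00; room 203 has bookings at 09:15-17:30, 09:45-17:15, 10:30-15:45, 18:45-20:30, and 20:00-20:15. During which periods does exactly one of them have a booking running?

A, merged: 13:00-14:45.
B, merged: 09:15-17:30, 18:45-20:30.
A but not B: none.
B but not A: 09:15-13:00, 14:45-17:30, 18:45-20:30.
Combining gives A △ B.

09:15-13:00, 14:45-17:30, 18:45-20:30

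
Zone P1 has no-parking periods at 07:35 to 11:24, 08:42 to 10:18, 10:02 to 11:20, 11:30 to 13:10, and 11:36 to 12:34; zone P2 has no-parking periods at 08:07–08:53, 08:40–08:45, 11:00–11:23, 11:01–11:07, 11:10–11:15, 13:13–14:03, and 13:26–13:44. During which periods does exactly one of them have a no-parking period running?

Merge the first list: 07:35–11:24, 11:30–13:10.
Merge the second list: 08:07–08:53, 11:00–11:23, 13:13–14:03.
A but not B: 07:35–08:07, 08:53–11:00, 11:23–11:24, 11:30–13:10.
B but not A: 13:13–14:03.
Combining gives A △ B.

07:35–08:07, 08:53–11:00, 11:23–11:24, 11:30–13:10, 13:13–14:03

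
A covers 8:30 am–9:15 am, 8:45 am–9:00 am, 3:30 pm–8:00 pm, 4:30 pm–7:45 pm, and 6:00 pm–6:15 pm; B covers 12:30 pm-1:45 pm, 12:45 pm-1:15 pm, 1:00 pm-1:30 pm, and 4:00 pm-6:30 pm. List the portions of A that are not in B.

8:30 am–9:15 am, 3:30 pm–4:00 pm, 6:30 pm–8:00 pm

Merge the first list: 8:30 am–9:15 am, 3:30 pm–8:00 pm.
Merge the second list: 12:30 pm–1:45 pm, 4:00 pm–6:30 pm.
8:30 am–9:15 am is untouched.
3:30 pm–8:00 pm with B removed leaves 3:30 pm–4:00 pm, 6:30 pm–8:00 pm.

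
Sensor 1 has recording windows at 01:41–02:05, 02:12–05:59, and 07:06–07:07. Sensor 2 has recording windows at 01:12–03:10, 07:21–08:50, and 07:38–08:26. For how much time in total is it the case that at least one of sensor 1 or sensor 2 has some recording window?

Merge the second list: 01:12-03:10, 07:21-08:50.
A ∪ B = 01:12-05:59, 07:06-07:07, 07:21-08:50.
Total: 4 h 47 min + 1 min + 1 h 29 min = 6 h 17 min.

6 h 17 min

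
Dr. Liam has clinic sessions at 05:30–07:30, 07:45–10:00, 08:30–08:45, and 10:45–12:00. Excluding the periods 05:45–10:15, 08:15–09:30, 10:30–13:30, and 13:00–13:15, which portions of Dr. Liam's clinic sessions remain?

05:30–05:45

A, merged: 05:30–07:30, 07:45–10:00, 10:45–12:00.
B, merged: 05:45–10:15, 10:30–13:30.
05:30–07:30 with B removed leaves 05:30–05:45.
07:45–10:00 lies entirely inside B → drops out.
10:45–12:00 lies entirely inside B → drops out.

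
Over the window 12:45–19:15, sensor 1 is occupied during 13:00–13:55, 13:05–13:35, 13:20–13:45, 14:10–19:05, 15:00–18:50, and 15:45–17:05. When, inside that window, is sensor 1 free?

The merged coverage is 13:00–13:55, 14:10–19:05.
Gaps within 12:45–19:15: 12:45–13:00, 13:55–14:10, 19:05–19:15.

12:45–13:00, 13:55–14:10, 19:05–19:15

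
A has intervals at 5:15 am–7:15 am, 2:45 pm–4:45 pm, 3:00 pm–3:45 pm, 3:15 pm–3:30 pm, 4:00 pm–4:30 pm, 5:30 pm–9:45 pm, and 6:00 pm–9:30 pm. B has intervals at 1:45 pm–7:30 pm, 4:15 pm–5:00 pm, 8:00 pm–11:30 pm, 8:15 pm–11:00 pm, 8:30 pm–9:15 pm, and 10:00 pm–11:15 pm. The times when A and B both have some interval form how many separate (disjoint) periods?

3

A, merged: 5:15 am–7:15 am, 2:45 pm–4:45 pm, 5:30 pm–9:45 pm.
B, merged: 1:45 pm–7:30 pm, 8:00 pm–11:30 pm.
A ∩ B = 2:45 pm–4:45 pm, 5:30 pm–7:30 pm, 8:00 pm–9:45 pm.
That is 3 disjoint pieces.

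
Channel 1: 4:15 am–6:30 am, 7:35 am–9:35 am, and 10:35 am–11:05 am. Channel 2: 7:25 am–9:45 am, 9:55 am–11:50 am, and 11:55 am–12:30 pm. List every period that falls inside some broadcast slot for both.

7:35 am-9:35 am, 10:35 am-11:05 am

4:15 am-6:30 am: no overlap with the second set.
7:35 am-9:35 am meets the second set on 7:35 am-9:35 am.
10:35 am-11:05 am meets the second set on 10:35 am-11:05 am.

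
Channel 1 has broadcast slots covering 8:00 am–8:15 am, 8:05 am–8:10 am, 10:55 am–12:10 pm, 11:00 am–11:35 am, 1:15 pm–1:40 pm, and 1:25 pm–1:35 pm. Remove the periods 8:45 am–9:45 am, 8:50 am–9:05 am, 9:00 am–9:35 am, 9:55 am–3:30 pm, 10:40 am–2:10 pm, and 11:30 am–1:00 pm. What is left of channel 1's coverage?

8:00 am–8:15 am

Merge the first list: 8:00 am–8:15 am, 10:55 am–12:10 pm, 1:15 pm–1:40 pm.
Merge the second list: 8:45 am–9:45 am, 9:55 am–3:30 pm.
8:00 am–8:15 am: nothing removed.
10:55 am–12:10 pm: entirely removed.
1:15 pm–1:40 pm: entirely removed.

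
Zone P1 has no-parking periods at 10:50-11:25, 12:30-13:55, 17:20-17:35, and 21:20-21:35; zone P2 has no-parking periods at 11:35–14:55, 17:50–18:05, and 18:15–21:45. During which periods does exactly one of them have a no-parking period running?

10:50–11:25, 11:35–12:30, 13:55–14:55, 17:20–17:35, 17:50–18:05, 18:15–21:20, 21:35–21:45

A but not B: 10:50–11:25, 17:20–17:35.
B but not A: 11:35–12:30, 13:55–14:55, 17:50–18:05, 18:15–21:20, 21:35–21:45.
Combining gives A △ B.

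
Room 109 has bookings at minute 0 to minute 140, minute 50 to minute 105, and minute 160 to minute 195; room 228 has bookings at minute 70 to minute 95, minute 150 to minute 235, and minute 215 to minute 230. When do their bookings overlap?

Merge the first list: minute 0 to minute 140, minute 160 to minute 195.
Merge the second list: minute 70 to minute 95, minute 150 to minute 235.
minute 0 to minute 140 meets the second set on minute 70 to minute 95.
minute 160 to minute 195 meets the second set on minute 160 to minute 195.

minute 70 to minute 95, minute 160 to minute 195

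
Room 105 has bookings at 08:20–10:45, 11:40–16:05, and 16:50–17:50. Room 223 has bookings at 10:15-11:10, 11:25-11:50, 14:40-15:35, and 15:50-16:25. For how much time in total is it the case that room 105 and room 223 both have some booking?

1 h 50 min

A ∩ B = 10:15-10:45, 11:40-11:50, 14:40-15:35, 15:50-16:05.
Total: 30 min + 10 min + 55 min + 15 min = 1 h 50 min.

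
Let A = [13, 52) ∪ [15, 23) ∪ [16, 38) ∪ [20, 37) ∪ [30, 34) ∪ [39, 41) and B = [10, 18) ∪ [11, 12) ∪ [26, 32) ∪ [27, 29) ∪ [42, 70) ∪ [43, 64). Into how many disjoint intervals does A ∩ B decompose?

3

A, merged: [13, 52).
B, merged: [10, 18), [26, 32), [42, 70).
A ∩ B = [13, 18), [26, 32), [42, 52).
That is 3 disjoint pieces.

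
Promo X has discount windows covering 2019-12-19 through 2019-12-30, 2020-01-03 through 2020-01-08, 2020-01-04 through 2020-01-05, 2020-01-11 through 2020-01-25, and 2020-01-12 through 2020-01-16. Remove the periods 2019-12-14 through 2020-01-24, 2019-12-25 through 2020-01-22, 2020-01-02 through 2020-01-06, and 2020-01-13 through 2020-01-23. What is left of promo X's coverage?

2020-01-25 through 2020-01-25

Merge the first list: 2019-12-19 through 2019-12-30, 2020-01-03 through 2020-01-08, 2020-01-11 through 2020-01-25.
Merge the second list: 2019-12-14 through 2020-01-24.
2019-12-19 through 2019-12-30 lies entirely inside B → drops out.
2020-01-03 through 2020-01-08 lies entirely inside B → drops out.
2020-01-11 through 2020-01-25 with B removed leaves 2020-01-25 through 2020-01-25.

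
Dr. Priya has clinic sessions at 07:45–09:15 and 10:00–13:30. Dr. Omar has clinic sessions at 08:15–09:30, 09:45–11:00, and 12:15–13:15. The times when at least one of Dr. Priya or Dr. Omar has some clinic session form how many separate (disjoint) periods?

A ∪ B = 07:45-09:30, 09:45-13:30.
That is 2 disjoint pieces.

2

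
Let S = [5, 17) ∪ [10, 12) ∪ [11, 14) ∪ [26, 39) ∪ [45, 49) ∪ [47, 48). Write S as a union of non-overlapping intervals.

[5, 17) ∪ [26, 39) ∪ [45, 49)

[10, 12) overlaps/touches [5, 17) → extend to [5, 17).
[11, 14) overlaps/touches [5, 17) → extend to [5, 17).
[26, 39) is disjoint → start new block.
[45, 49) is disjoint → start new block.
[47, 48) overlaps/touches [45, 49) → extend to [45, 49).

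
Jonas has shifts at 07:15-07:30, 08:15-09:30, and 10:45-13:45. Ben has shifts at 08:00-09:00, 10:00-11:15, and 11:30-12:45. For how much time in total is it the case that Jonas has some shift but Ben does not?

2 h

A \ B = 07:15–07:30, 09:00–09:30, 11:15–11:30, 12:45–13:45.
Total: 15 min + 30 min + 15 min + 1 h = 2 h.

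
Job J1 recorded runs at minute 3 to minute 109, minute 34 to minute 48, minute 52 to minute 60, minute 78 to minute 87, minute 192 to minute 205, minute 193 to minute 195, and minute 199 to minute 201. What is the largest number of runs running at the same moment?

Walk the sorted start/end points keeping a running depth.
The depth first hits 2 at minute 34.

2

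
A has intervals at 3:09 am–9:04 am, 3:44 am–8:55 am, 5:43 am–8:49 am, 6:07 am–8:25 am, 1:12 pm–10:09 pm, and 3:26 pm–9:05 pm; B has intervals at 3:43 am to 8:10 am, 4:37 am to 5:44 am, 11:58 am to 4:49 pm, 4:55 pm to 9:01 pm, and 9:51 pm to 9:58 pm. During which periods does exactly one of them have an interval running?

A, merged: 3:09 am-9:04 am, 1:12 pm-10:09 pm.
B, merged: 3:43 am-8:10 am, 11:58 am-4:49 pm, 4:55 pm-9:01 pm, 9:51 pm-9:58 pm.
A \ B = 3:09 am-3:43 am, 8:10 am-9:04 am, 4:49 pm-4:55 pm, 9:01 pm-9:51 pm, 9:58 pm-10:09 pm.
B \ A = 11:58 am-1:12 pm.
Union of the two gives the symmetric difference.

3:09 am-3:43 am, 8:10 am-9:04 am, 11:58 am-1:12 pm, 4:49 pm-4:55 pm, 9:01 pm-9:51 pm, 9:58 pm-10:09 pm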